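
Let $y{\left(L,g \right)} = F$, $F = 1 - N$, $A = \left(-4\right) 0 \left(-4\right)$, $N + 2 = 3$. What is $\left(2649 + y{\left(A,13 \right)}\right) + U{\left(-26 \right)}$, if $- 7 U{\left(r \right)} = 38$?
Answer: $\frac{18505}{7} \approx 2643.6$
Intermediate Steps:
$N = 1$ ($N = -2 + 3 = 1$)
$A = 0$ ($A = 0 \left(-4\right) = 0$)
$F = 0$ ($F = 1 - 1 = 0$)
$U{\left(r \right)} = - \frac{38}{7}$ ($U{\left(r \right)} = \left(- \frac{1}{7}\right) 38 = - \frac{38}{7}$)
$y{\left(L,g \right)} = 0$
$\left(2649 + y{\left(A,13 \right)}\right) + U{\left(-26 \right)} = \left(2649 + 0\right) - \frac{38}{7} = 2649 - \frac{38}{7} = \frac{18505}{7}$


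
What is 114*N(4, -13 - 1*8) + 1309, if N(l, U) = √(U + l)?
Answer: 1309 + 114*I*√17 ≈ 1309.0 + 470.03*I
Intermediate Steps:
114*N(4, -13 - 1*8) + 1309 = 114*√((-13 - 1*8) + 4) + 1309 = 114*√((-13 - 8) + 4) + 1309 = 114*√(-21 + 4) + 1309 = 114*√(-17) + 1309 = 114*(I*√17) + 1309 = 114*I*√17 + 1309 = 1309 + 114*I*√17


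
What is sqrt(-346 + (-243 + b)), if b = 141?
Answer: 8*I*sqrt(7) ≈ 21.166*I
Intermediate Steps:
sqrt(-346 + (-243 + b)) = sqrt(-346 + (-243 + 141)) = sqrt(-346 - 102) = sqrt(-448) = 8*I*sqrt(7)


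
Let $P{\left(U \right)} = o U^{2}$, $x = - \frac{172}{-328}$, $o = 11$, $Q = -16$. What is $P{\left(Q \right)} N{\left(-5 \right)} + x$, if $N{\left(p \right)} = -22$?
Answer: $- \frac{5080021}{82} \approx -61952.0$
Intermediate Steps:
$x = \frac{43}{82}$ ($x = \left(-172\right) \left(- \frac{1}{328}\right) = \frac{43}{82} \approx 0.52439$)
$P{\left(U \right)} = 11 U^{2}$
$P{\left(Q \right)} N{\left(-5 \right)} + x = 11 \left(-16\right)^{2} \left(-22\right) + \frac{43}{82} = 11 \cdot 256 \left(-22\right) + \frac{43}{82} = 2816 \left(-22\right) + \frac{43}{82} = -61952 + \frac{43}{82} = - \frac{5080021}{82}$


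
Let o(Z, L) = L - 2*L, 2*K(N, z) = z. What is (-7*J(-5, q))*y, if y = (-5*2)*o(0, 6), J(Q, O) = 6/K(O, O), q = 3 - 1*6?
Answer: 1680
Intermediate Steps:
K(N, z) = z/2
q = -3 (q = 3 - 6 = -3)
o(Z, L) = -L
J(Q, O) = 12/O (J(Q, O) = 6/((O/2)) = 6*(2/O) = 12/O)
y = 60 (y = (-5*2)*(-1*6) = -10*(-6) = 60)
(-7*J(-5, q))*y = -84/(-3)*60 = -84*(-1)/3*60 = -7*(-4)*60 = 28*60 = 1680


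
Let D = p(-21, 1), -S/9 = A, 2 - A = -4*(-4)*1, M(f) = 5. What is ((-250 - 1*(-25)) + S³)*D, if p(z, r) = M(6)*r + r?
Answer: 12000906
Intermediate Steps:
A = -14 (A = 2 - (-4*(-4)) = 2 - 16 = -14)
p(z, r) = 6*r (p(z, r) = 5*r + r = 6*r)
S = 126 (S = -9*(-14) = 126)
D = 6 (D = 6*1 = 6)
((-250 - 1*(-25)) + S³)*D = ((-250 - 1*(-25)) + 126³)*6 = ((-250 + 25) + 2000376)*6 = (-225 + 2000376)*6 = 2000151*6 = 12000906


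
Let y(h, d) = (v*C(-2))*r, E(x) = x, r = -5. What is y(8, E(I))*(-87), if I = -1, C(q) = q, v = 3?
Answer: -2610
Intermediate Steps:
y(h, d) = 30 (y(h, d) = (3*(-2))*(-5) = -6*(-5) = 30)
y(8, E(I))*(-87) = 30*(-87) = -2610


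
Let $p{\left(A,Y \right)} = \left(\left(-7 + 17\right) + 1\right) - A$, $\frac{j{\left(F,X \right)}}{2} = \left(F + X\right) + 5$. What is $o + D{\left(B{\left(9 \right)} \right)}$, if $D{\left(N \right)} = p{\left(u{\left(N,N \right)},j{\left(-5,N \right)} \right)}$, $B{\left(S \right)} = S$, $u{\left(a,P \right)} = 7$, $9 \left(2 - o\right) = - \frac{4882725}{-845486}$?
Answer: $\frac{4530391}{845486} \approx 5.3583$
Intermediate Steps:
$o = \frac{1148447}{845486}$ ($o = 2 - \frac{\left(-4882725\right) \frac{1}{-845486}}{9} = 2 - \frac{\left(-4882725\right) \left(- \frac{1}{845486}\right)}{9} = 2 - \frac{542525}{845486} = \frac{1148447}{845486} \approx 1.3583$)
$j{\left(F,X \right)} = 10 + 2 F + 2 X$ ($j{\left(F,X \right)} = 2 \left(\left(F + X\right) + 5\right) = 2 \left(5 + F + X\right) = 10 + 2 F + 2 X$)
$p{\left(A,Y \right)} = 11 - A$ ($p{\left(A,Y \right)} = \left(10 + 1\right) - A = 11 - A$)
$D{\left(N \right)} = 4$ ($D{\left(N \right)} = 11 - 7 = 4$)
$o + D{\left(B{\left(9 \right)} \right)} = \frac{1148447}{845486} + 4 = \frac{4530391}{845486}$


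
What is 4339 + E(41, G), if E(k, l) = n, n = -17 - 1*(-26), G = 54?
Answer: 4348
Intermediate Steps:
n = 9 (n = -17 + 26 = 9)
E(k, l) = 9
4339 + E(41, G) = 4339 + 9 = 4348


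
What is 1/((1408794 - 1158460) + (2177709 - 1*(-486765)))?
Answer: 1/2914808 ≈ 3.4308e-7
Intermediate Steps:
1/((1408794 - 1158460) + (2177709 - 1*(-486765))) = 1/(250334 + (2177709 + 486765)) = 1/(250334 + 2664474) = 1/2914808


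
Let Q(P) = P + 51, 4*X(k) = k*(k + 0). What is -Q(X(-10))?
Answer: -76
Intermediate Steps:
X(k) = k**2/4 (X(k) = (k*(k + 0))/4 = (k*k)/4 = k**2/4)
Q(P) = 51 + P
-Q(X(-10)) = -(51 + (1/4)*(-10)**2) = -(51 + (1/4)*100) = -(51 + 25) = -1*76 = -76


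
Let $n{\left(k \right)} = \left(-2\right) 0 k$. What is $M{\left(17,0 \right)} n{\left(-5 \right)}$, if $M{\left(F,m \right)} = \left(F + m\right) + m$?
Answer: $0$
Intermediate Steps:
$M{\left(F,m \right)} = F + 2 m$
$n{\left(k \right)} = 0$ ($n{\left(k \right)} = 0 k = 0$)
$M{\left(17,0 \right)} n{\left(-5 \right)} = \left(17 + 2 \cdot 0\right) 0 = \left(17 + 0\right) 0 = 17 \cdot 0 = 0$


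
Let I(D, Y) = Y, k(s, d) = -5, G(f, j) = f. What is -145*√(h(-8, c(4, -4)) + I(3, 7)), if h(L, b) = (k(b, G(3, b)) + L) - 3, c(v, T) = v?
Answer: -435*I ≈ -435.0*I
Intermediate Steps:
h(L, b) = -8 + L (h(L, b) = (-5 + L) - 3 = -8 + L)
-145*√(h(-8, c(4, -4)) + I(3, 7)) = -145*√((-8 - 8) + 7) = -145*√(-16 + 7) = -435*I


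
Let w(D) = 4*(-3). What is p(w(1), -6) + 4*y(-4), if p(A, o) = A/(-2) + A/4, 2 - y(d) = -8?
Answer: 43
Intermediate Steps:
w(D) = -12
y(d) = 10 (y(d) = 2 - 1*(-8) = 2 + 8 = 10)
p(A, o) = -A/4 (p(A, o) = A*(-½) + A*(¼) = -A/2 + A/4 = -A/4)
p(w(1), -6) + 4*y(-4) = -¼*(-12) + 4*10 = 3 + 40 = 43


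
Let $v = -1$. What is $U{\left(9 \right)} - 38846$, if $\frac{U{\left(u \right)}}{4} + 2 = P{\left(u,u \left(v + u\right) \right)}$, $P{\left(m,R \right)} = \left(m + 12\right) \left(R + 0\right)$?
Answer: $-32806$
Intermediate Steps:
$P{\left(m,R \right)} = R \left(12 + m\right)$ ($P{\left(m,R \right)} = \left(12 + m\right) R = R \left(12 + m\right)$)
$U{\left(u \right)} = -8 + 4 u \left(-1 + u\right) \left(12 + u\right)$
$U{\left(9 \right)} - 38846 = \left(-8 + 4 \cdot 9 \left(-1 + 9\right) \left(12 + 9\right)\right) - 38846 = \left(-8 + 4 \cdot 9 \cdot 8 \cdot 21\right) - 38846 = \left(-8 + 6048\right) - 38846 = 6040 - 38846 = -32806$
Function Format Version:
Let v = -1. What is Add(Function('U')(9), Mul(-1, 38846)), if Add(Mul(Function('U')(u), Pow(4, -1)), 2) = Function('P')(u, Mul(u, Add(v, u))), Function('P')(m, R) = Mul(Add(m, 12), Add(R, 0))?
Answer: -32806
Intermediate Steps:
Function('P')(m, R) = Mul(R, Add(12, m)) (Function('P')(m, R) = Mul(Add(12, m), R) = Mul(R, Add(12, m)))
Function('U')(u) = Add(-8, Mul(4, u, Add(-1, u), Add(12, u))) (Function('U')(u) = Add(-8, Mul(4, Mul(Mul(u, Add(-1, u)), Add(12, u)))) = Add(-8, Mul(4, Mul(u, Add(-1, u), Add(12, u)))) = Add(-8, Mul(4, u, Add(-1, u), Add(12, u))))
Add(Function('U')(9), Mul(-1, 38846)) = Add(Add(-8, Mul(4, 9, Add(-1, 9), Add(12, 9))), Mul(-1, 38846)) = Add(Add(-8, Mul(4, 9, 8, 21)), -38846) = Add(Add(-8, 6048), -38846) = Add(6040, -38846) = -32806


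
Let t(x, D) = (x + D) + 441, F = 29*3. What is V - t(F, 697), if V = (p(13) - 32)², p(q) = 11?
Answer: -784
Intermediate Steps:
F = 87
t(x, D) = 441 + D + x (t(x, D) = (D + x) + 441 = 441 + D + x)
V = 441 (V = (11 - 32)² = (-21)² = 441)
V - t(F, 697) = 441 - (441 + 697 + 87) = 441 - 1*1225 = 441 - 1225 = -784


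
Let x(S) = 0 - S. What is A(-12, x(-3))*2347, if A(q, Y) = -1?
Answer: -2347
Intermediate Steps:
x(S) = -S
A(-12, x(-3))*2347 = -1*2347 = -2347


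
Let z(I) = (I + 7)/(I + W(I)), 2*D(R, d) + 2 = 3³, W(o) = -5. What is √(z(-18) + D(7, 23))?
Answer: √27462/46 ≈ 3.6025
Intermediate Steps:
D(R, d) = 25/2 (D(R, d) = -1 + (½)*3³ = -1 + (½)*27 = -1 + 27/2 = 25/2)
z(I) = (7 + I)/(-5 + I) (z(I) = (I + 7)/(I - 5) = (7 + I)/(-5 + I))
√(z(-18) + D(7, 23)) = √((7 - 18)/(-5 - 18) + 25/2) = √(-11/(-23) + 25/2) = √(-1/23*(-11) + 25/2) = √(11/23 + 25/2) = √(597/46) = √27462/46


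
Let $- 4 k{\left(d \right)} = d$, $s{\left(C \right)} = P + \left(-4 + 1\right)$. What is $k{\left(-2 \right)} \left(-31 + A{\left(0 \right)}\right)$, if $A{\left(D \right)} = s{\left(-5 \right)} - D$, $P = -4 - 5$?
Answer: $- \frac{43}{2} \approx -21.5$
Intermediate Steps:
$P = -9$ ($P = -4 - 5 = -9$)
$s{\left(C \right)} = -12$ ($s{\left(C \right)} = -9 + \left(-4 + 1\right) = -9 - 3 = -12$)
$k{\left(d \right)} = - \frac{d}{4}$
$A{\left(D \right)} = -12 - D$
$k{\left(-2 \right)} \left(-31 + A{\left(0 \right)}\right) = \left(- \frac{1}{4}\right) \left(-2\right) \left(-31 - 12\right) = \frac{-31 + \left(-12 + 0\right)}{2} = \frac{-31 - 12}{2} = \frac{1}{2} \left(-43\right) = - \frac{43}{2}$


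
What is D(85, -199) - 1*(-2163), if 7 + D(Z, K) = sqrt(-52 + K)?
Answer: 2156 + I*sqrt(251) ≈ 2156.0 + 15.843*I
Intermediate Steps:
D(Z, K) = -7 + sqrt(-52 + K)
D(85, -199) - 1*(-2163) = (-7 + sqrt(-52 - 199)) - 1*(-2163) = (-7 + sqrt(-251)) + 2163 = (-7 + I*sqrt(251)) + 2163 = 2156 + I*sqrt(251)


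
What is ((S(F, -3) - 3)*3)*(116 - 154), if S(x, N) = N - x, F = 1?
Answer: 798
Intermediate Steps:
((S(F, -3) - 3)*3)*(116 - 154) = (((-3 - 1*1) - 3)*3)*(116 - 154) = (((-3 - 1) - 3)*3)*(-38) = ((-4 - 3)*3)*(-38) = -7*3*(-38) = -21*(-38) = 798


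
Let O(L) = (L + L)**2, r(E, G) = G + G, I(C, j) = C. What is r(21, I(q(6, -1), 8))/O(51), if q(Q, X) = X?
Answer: -1/5202 ≈ -0.00019223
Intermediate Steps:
r(E, G) = 2*G
O(L) = 4*L**2 (O(L) = (2*L)**2 = 4*L**2)
r(21, I(q(6, -1), 8))/O(51) = (2*(-1))/((4*51**2)) = -2/(4*2601) = -2/10404 = -2*1/10404 = -1/5202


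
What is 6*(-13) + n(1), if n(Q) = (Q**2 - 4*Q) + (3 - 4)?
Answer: -82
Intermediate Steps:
n(Q) = -1 + Q**2 - 4*Q (n(Q) = (Q**2 - 4*Q) - 1 = -1 + Q**2 - 4*Q)
6*(-13) + n(1) = 6*(-13) + (-1 + 1**2 - 4*1) = -78 + (-1 + 1 - 4) = -78 - 4 = -82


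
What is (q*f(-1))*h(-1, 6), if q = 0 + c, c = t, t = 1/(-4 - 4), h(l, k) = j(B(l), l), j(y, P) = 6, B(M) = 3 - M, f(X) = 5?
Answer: -15/4 ≈ -3.7500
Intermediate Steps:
h(l, k) = 6
t = -⅛ (t = 1/(-8) = -⅛ ≈ -0.12500)
c = -⅛ ≈ -0.12500
q = -⅛ (q = 0 - ⅛ = -⅛ ≈ -0.12500)
(q*f(-1))*h(-1, 6) = -⅛*5*6 = -5/8*6 = -15/4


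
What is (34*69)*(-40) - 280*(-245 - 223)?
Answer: 37200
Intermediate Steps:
(34*69)*(-40) - 280*(-245 - 223) = 2346*(-40) - 280*(-468) = -93840 - 1*(-131040) = -93840 + 131040 = 37200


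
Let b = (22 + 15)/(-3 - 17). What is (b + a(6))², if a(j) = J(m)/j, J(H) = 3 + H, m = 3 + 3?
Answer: 49/400 ≈ 0.12250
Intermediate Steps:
m = 6
a(j) = 9/j (a(j) = (3 + 6)/j = 9/j)
b = -37/20 (b = 37/(-20) = 37*(-1/20) = -37/20 ≈ -1.8500)
(b + a(6))² = (-37/20 + 9/6)² = (-37/20 + 9*(⅙))² = (-37/20 + 3/2)² = (-7/20)² = 49/400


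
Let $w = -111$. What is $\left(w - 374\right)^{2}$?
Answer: $235225$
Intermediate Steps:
$\left(w - 374\right)^{2} = \left(-111 - 374\right)^{2} = \left(-485\right)^{2} = 235225$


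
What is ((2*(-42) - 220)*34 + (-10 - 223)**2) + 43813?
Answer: 87766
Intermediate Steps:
((2*(-42) - 220)*34 + (-10 - 223)**2) + 43813 = ((-84 - 220)*34 + (-233)**2) + 43813 = (-304*34 + 54289) + 43813 = (-10336 + 54289) + 43813 = 43953 + 43813 = 87766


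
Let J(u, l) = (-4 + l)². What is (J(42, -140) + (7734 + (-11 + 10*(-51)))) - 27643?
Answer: 306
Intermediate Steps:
(J(42, -140) + (7734 + (-11 + 10*(-51)))) - 27643 = ((-4 - 140)² + (7734 + (-11 + 10*(-51)))) - 27643 = ((-144)² + (7734 + (-11 - 510))) - 27643 = (20736 + (7734 - 521)) - 27643 = (20736 + 7213) - 27643 = 27949 - 27643 = 306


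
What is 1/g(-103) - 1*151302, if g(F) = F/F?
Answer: -151301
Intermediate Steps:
g(F) = 1
1/g(-103) - 1*151302 = 1/1 - 1*151302 = 1 - 151302 = -151301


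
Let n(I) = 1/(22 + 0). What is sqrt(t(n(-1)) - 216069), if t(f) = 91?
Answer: I*sqrt(215978) ≈ 464.73*I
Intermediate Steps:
n(I) = 1/22
sqrt(t(n(-1)) - 216069) = sqrt(91 - 216069) = sqrt(-215978) = I*sqrt(215978)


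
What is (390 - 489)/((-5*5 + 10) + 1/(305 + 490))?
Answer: 7155/1084 ≈ 6.6006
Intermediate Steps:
(390 - 489)/((-5*5 + 10) + 1/(305 + 490)) = -99/((-25 + 10) + 1/795) = -99/(-15 + 1/795) = -99/(-11924/795) = -99*(-795/11924) = 7155/1084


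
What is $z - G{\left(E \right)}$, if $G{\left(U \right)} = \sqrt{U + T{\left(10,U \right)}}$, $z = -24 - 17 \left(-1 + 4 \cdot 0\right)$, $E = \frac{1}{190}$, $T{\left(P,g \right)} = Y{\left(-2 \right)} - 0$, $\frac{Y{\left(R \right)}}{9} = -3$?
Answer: $-7 - \frac{i \sqrt{974510}}{190} \approx -7.0 - 5.1956 i$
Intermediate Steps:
$Y{\left(R \right)} = -27$ ($Y{\left(R \right)} = 9 \left(-3\right) = -27$)
$T{\left(P,g \right)} = -27$ ($T{\left(P,g \right)} = -27 - 0 = -27 + 0 = -27$)
$E = \frac{1}{190} \approx 0.0052632$
$z = -7$ ($z = -24 - 17 \left(-1 + 0\right) = -24 - -17 = -24 + 17 = -7$)
$G{\left(U \right)} = \sqrt{-27 + U}$ ($G{\left(U \right)} = \sqrt{U - 27} = \sqrt{-27 + U}$)
$z - G{\left(E \right)} = -7 - \sqrt{-27 + \frac{1}{190}} = -7 - \sqrt{- \frac{5129}{190}} = -7 - \frac{i \sqrt{974510}}{190}$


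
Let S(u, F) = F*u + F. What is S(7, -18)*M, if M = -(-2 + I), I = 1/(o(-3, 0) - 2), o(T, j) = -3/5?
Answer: -4464/13 ≈ -343.38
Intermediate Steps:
o(T, j) = -⅗ (o(T, j) = -3*⅕ = -⅗)
S(u, F) = F + F*u
I = -5/13 (I = 1/(-⅗ - 2) = 1/(-13/5) = -5/13 ≈ -0.38462)
M = 31/13 (M = -(-2 - 5/13) = -1*(-31/13) = 31/13 ≈ 2.3846)
S(7, -18)*M = -18*(1 + 7)*(31/13) = -18*8*(31/13) = -144*31/13 = -4464/13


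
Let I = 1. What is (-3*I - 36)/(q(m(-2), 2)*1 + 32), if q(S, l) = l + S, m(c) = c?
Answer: -39/32 ≈ -1.2188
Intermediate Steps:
q(S, l) = S + l
(-3*I - 36)/(q(m(-2), 2)*1 + 32) = (-3*1 - 36)/((-2 + 2)*1 + 32) = (-3 - 36)/(0*1 + 32) = -39/(0 + 32) = -39/32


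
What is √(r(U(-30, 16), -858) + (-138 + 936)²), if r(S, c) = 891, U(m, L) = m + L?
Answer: 3*√70855 ≈ 798.56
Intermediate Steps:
U(m, L) = L + m
√(r(U(-30, 16), -858) + (-138 + 936)²) = √(891 + (-138 + 936)²) = √(891 + 798²) = √(891 + 636804) = √637695 = 3*√70855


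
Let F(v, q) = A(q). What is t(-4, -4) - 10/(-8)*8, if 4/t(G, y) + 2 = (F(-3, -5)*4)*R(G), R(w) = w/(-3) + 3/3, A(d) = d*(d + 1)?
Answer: 2776/277 ≈ 10.022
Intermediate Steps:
A(d) = d*(1 + d)
R(w) = 1 - w/3 (R(w) = w*(-⅓) + 3*(⅓) = -w/3 + 1 = 1 - w/3)
F(v, q) = q*(1 + q)
t(G, y) = 4/(78 - 80*G/3) (t(G, y) = 4/(-2 + (-5*(1 - 5)*4)*(1 - G/3)) = 4/(-2 + (-5*(-4)*4)*(1 - G/3)) = 4/(-2 + (20*4)*(1 - G/3)) = 4/(-2 + 80*(1 - G/3)) = 4/(-2 + (80 - 80*G/3)) = 4/(78 - 80*G/3))
t(-4, -4) - 10/(-8)*8 = 6/(117 - 40*(-4)) - 10/(-8)*8 = 6/(117 + 160) - 10*(-⅛)*8 = 6/277 + (5/4)*8 = 6*(1/277) + 10 = 6/277 + 10 = 2776/277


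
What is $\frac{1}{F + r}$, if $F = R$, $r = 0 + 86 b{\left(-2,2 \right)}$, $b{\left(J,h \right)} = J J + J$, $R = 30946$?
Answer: $\frac{1}{31118} \approx 3.2136 \cdot 10^{-5}$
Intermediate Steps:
$b{\left(J,h \right)} = J + J^{2}$ ($b{\left(J,h \right)} = J^{2} + J = J + J^{2}$)
$r = 172$ ($r = 0 + 86 \left(- 2 \left(1 - 2\right)\right) = 0 + 86 \left(\left(-2\right) \left(-1\right)\right) = 0 + 86 \cdot 2 = 0 + 172 = 172$)
$F = 30946$
$\frac{1}{F + r} = \frac{1}{30946 + 172} = \frac{1}{31118}$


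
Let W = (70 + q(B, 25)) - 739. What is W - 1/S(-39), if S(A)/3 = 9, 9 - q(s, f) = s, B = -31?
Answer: -16984/27 ≈ -629.04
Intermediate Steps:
q(s, f) = 9 - s
S(A) = 27 (S(A) = 3*9 = 27)
W = -629 (W = (70 + (9 - 1*(-31))) - 739 = (70 + (9 + 31)) - 739 = (70 + 40) - 739 = 110 - 739 = -629)
W - 1/S(-39) = -629 - 1/27 = -16984/27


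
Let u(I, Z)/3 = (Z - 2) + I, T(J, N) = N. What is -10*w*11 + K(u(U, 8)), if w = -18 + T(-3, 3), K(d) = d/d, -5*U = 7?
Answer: 1651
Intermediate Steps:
U = -7/5 (U = -⅕*7 = -7/5 ≈ -1.4000)
u(I, Z) = -6 + 3*I + 3*Z (u(I, Z) = 3*((Z - 2) + I) = 3*((-2 + Z) + I) = 3*(-2 + I + Z) = -6 + 3*I + 3*Z)
K(d) = 1
w = -15 (w = -18 + 3 = -15)
-10*w*11 + K(u(U, 8)) = -10*(-15)*11 + 1 = 150*11 + 1 = 1650 + 1 = 1651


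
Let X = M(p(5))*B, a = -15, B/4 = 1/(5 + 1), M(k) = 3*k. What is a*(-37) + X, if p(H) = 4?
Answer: 563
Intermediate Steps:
B = 2/3 (B = 4/(5 + 1) = 4/6 = 4*(1/6) = 2/3 ≈ 0.66667)
X = 8 (X = (3*4)*(2/3) = 12*(2/3) = 8)
a*(-37) + X = -15*(-37) + 8 = 555 + 8 = 563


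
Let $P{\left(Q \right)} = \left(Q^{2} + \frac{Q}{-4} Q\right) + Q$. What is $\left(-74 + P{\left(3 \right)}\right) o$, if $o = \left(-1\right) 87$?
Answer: $\frac{22359}{4} \approx 5589.8$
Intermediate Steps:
$P{\left(Q \right)} = Q + \frac{3 Q^{2}}{4}$ ($P{\left(Q \right)} = \left(Q^{2} + Q \left(- \frac{1}{4}\right) Q\right) + Q = \left(Q^{2} + - \frac{Q}{4} Q\right) + Q = \left(Q^{2} - \frac{Q^{2}}{4}\right) + Q = \frac{3 Q^{2}}{4} + Q = Q + \frac{3 Q^{2}}{4}$)
$o = -87$
$\left(-74 + P{\left(3 \right)}\right) o = \left(-74 + \frac{1}{4} \cdot 3 \left(4 + 3 \cdot 3\right)\right) \left(-87\right) = \left(-74 + \frac{1}{4} \cdot 3 \left(4 + 9\right)\right) \left(-87\right) = \left(-74 + \frac{1}{4} \cdot 3 \cdot 13\right) \left(-87\right) = \left(-74 + \frac{39}{4}\right) \left(-87\right) = \left(- \frac{257}{4}\right) \left(-87\right) = \frac{22359}{4}$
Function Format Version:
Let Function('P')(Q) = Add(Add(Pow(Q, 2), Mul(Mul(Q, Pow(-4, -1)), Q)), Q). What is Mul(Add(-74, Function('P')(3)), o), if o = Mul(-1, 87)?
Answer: Rational(22359, 4) ≈ 5589.8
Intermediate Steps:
Function('P')(Q) = Add(Q, Mul(Rational(3, 4), Pow(Q, 2))) (Function('P')(Q) = Add(Add(Pow(Q, 2), Mul(Mul(Q, Rational(-1, 4)), Q)), Q) = Add(Add(Pow(Q, 2), Mul(Mul(Rational(-1, 4), Q), Q)), Q) = Add(Add(Pow(Q, 2), Mul(Rational(-1, 4), Pow(Q, 2))), Q) = Add(Mul(Rational(3, 4), Pow(Q, 2)), Q) = Add(Q, Mul(Rational(3, 4), Pow(Q, 2))))
o = -87
Mul(Add(-74, Function('P')(3)), o) = Mul(Add(-74, Mul(Rational(1, 4), 3, Add(4, Mul(3, 3)))), -87) = Mul(Add(-74, Mul(Rational(1, 4), 3, Add(4, 9))), -87) = Mul(Add(-74, Mul(Rational(1, 4), 3, 13)), -87) = Mul(Add(-74, Rational(39, 4)), -87) = Mul(Rational(-257, 4), -87) = Rational(22359, 4)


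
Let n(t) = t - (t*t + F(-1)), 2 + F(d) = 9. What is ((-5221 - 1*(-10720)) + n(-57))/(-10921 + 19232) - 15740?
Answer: -130812954/8311 ≈ -15740.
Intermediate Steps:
F(d) = 7 (F(d) = -2 + 9 = 7)
n(t) = -7 + t - t² (n(t) = t - (t*t + 7) = t - (t² + 7) = t - (7 + t²) = t + (-7 - t²) = -7 + t - t²)
((-5221 - 1*(-10720)) + n(-57))/(-10921 + 19232) - 15740 = ((-5221 - 1*(-10720)) + (-7 - 57 - 1*(-57)²))/(-10921 + 19232) - 15740 = ((-5221 + 10720) + (-7 - 57 - 1*3249))/8311 - 15740 = (5499 + (-7 - 57 - 3249))*(1/8311) - 15740 = (5499 - 3313)*(1/8311) - 15740 = 2186*(1/8311) - 15740 = 2186/8311 - 15740 = -130812954/8311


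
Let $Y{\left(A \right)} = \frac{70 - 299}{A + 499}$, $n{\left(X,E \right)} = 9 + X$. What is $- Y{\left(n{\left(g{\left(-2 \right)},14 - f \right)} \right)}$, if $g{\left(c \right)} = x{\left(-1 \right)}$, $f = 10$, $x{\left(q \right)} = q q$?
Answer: $\frac{229}{509} \approx 0.4499$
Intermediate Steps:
$x{\left(q \right)} = q^{2}$
$g{\left(c \right)} = 1$ ($g{\left(c \right)} = \left(-1\right)^{2} = 1$)
$Y{\left(A \right)} = - \frac{229}{499 + A}$
$- Y{\left(n{\left(g{\left(-2 \right)},14 - f \right)} \right)} = - \frac{-229}{499 + \left(9 + 1\right)} = - \frac{-229}{499 + 10} = - \frac{-229}{509} = \left(-1\right) \left(- \frac{229}{509}\right) = \frac{229}{509}$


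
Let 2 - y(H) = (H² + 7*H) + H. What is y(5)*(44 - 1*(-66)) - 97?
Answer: -7027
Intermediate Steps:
y(H) = 2 - H² - 8*H (y(H) = 2 - ((H² + 7*H) + H) = 2 - (H² + 8*H) = 2 + (-H² - 8*H) = 2 - H² - 8*H)
y(5)*(44 - 1*(-66)) - 97 = (2 - 1*5² - 8*5)*(44 - 1*(-66)) - 97 = (2 - 1*25 - 40)*(44 + 66) - 97 = (2 - 25 - 40)*110 - 97 = -63*110 - 97 = -6930 - 97 = -7027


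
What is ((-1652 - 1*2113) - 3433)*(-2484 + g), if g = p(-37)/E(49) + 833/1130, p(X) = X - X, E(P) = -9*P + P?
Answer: 10099107113/565 ≈ 1.7875e+7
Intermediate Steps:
E(P) = -8*P
p(X) = 0
g = 833/1130 (g = 0/((-8*49)) + 833/1130 = 0/(-392) + 833*(1/1130) = 0*(-1/392) + 833/1130 = 0 + 833/1130 = 833/1130 ≈ 0.73717)
((-1652 - 1*2113) - 3433)*(-2484 + g) = ((-1652 - 1*2113) - 3433)*(-2484 + 833/1130) = ((-1652 - 2113) - 3433)*(-2806087/1130) = (-3765 - 3433)*(-2806087/1130) = -7198*(-2806087/1130) = 10099107113/565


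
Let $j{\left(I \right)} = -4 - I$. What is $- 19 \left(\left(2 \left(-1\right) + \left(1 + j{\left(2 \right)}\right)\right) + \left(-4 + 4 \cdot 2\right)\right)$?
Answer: $57$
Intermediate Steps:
$- 19 \left(\left(2 \left(-1\right) + \left(1 + j{\left(2 \right)}\right)\right) + \left(-4 + 4 \cdot 2\right)\right) = - 19 \left(\left(2 \left(-1\right) + \left(1 - 6\right)\right) + \left(-4 + 4 \cdot 2\right)\right) = - 19 \left(\left(-2 + \left(1 - 6\right)\right) + \left(-4 + 8\right)\right) = - 19 \left(\left(-2 + \left(1 - 6\right)\right) + 4\right) = - 19 \left(\left(-2 - 5\right) + 4\right) = - 19 \left(-7 + 4\right) = \left(-19\right) \left(-3\right) = 57$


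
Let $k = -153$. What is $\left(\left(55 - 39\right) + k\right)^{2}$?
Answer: $18769$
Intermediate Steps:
$\left(\left(55 - 39\right) + k\right)^{2} = \left(\left(55 - 39\right) - 153\right)^{2} = \left(16 - 153\right)^{2} = \left(-137\right)^{2} = 18769$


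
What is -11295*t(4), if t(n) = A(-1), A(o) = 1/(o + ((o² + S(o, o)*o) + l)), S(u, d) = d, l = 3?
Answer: -11295/4 ≈ -2823.8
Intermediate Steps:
A(o) = 1/(3 + o + 2*o²) (A(o) = 1/(o + ((o² + o*o) + 3)) = 1/(o + ((o² + o²) + 3)) = 1/(o + (2*o² + 3)) = 1/(o + (3 + 2*o²)) = 1/(3 + o + 2*o²))
t(n) = ¼ (t(n) = 1/(3 - 1 + 2*(-1)²) = 1/(3 - 1 + 2*1) = 1/(3 - 1 + 2) = 1/4 = ¼)
-11295*t(4) = -11295*¼ = -11295/4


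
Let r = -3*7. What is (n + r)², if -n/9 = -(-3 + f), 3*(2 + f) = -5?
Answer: 6561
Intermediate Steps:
f = -11/3 (f = -2 + (⅓)*(-5) = -2 - 5/3 = -11/3 ≈ -3.6667)
r = -21
n = -60 (n = -(-9)*(-3 - 11/3) = -(-9)*(-20)/3 = -9*20/3 = -60)
(n + r)² = (-60 - 21)² = (-81)² = 6561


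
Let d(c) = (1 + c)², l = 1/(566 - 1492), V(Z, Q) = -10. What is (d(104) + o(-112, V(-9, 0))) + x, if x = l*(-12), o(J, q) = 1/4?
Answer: 20418787/1852 ≈ 11025.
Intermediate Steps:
o(J, q) = ¼
l = -1/926 (l = 1/(-926) = -1/926 ≈ -0.0010799)
x = 6/463 (x = -1/926*(-12) = 6/463 ≈ 0.012959)
(d(104) + o(-112, V(-9, 0))) + x = ((1 + 104)² + ¼) + 6/463 = (105² + ¼) + 6/463 = (11025 + ¼) + 6/463 = 44101/4 + 6/463 = 20418787/1852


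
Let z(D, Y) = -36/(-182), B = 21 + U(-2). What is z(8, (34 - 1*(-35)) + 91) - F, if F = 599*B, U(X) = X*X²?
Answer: -708599/91 ≈ -7786.8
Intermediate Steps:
U(X) = X³
B = 13 (B = 21 + (-2)³ = 21 - 8 = 13)
z(D, Y) = 18/91 (z(D, Y) = -36*(-1/182) = 18/91)
F = 7787 (F = 599*13 = 7787)
z(8, (34 - 1*(-35)) + 91) - F = 18/91 - 1*7787 = 18/91 - 7787 = -708599/91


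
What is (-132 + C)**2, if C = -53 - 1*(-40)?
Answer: 21025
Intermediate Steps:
C = -13 (C = -53 + 40 = -13)
(-132 + C)**2 = (-132 - 13)**2 = (-145)**2 = 21025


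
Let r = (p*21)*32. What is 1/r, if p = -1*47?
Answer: -1/31584 ≈ -3.1662e-5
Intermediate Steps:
p = -47
r = -31584 (r = -47*21*32 = -987*32 = -31584)
1/r = 1/(-31584) = -1/31584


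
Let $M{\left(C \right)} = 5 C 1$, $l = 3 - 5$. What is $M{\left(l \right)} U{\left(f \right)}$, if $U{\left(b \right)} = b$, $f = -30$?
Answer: $300$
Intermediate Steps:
$l = -2$
$M{\left(C \right)} = 5 C$
$M{\left(l \right)} U{\left(f \right)} = 5 \left(-2\right) \left(-30\right) = \left(-10\right) \left(-30\right) = 300$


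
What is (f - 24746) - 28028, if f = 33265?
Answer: -19509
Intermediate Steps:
(f - 24746) - 28028 = (33265 - 24746) - 28028 = 8519 - 28028 = -19509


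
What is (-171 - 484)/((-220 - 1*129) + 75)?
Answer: 655/274 ≈ 2.3905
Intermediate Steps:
(-171 - 484)/((-220 - 1*129) + 75) = -655/((-220 - 129) + 75) = -655/(-349 + 75) = -655/(-274) = -655*(-1/274) = 655/274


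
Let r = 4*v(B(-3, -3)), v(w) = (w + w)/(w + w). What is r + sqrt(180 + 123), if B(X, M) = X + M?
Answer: 4 + sqrt(303) ≈ 21.407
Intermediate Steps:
B(X, M) = M + X
v(w) = 1 (v(w) = (2*w)/((2*w)) = (2*w)*(1/(2*w)) = 1)
r = 4 (r = 4*1 = 4)
r + sqrt(180 + 123) = 4 + sqrt(180 + 123) = 4 + sqrt(303)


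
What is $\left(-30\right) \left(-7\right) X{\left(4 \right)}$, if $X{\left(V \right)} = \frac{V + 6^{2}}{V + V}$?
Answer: $1050$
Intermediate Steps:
$X{\left(V \right)} = \frac{36 + V}{2 V}$ ($X{\left(V \right)} = \frac{V + 36}{2 V} = \left(36 + V\right) \frac{1}{2 V} = \frac{36 + V}{2 V}$)
$\left(-30\right) \left(-7\right) X{\left(4 \right)} = \left(-30\right) \left(-7\right) \frac{36 + 4}{2 \cdot 4} = 210 \cdot \frac{1}{2} \cdot \frac{1}{4} \cdot 40 = 210 \cdot 5 = 1050$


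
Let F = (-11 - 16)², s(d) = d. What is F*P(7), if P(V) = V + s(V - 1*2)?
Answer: 8748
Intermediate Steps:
P(V) = -2 + 2*V (P(V) = V + (V - 1*2) = V + (V - 2) = V + (-2 + V) = -2 + 2*V)
F = 729 (F = (-27)² = 729)
F*P(7) = 729*(-2 + 2*7) = 729*(-2 + 14) = 729*12 = 8748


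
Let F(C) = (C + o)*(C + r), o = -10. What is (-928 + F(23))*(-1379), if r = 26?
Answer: 401289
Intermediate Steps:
F(C) = (-10 + C)*(26 + C) (F(C) = (C - 10)*(C + 26) = (-10 + C)*(26 + C))
(-928 + F(23))*(-1379) = (-928 + (-260 + 23**2 + 16*23))*(-1379) = (-928 + (-260 + 529 + 368))*(-1379) = (-928 + 637)*(-1379) = -291*(-1379) = 401289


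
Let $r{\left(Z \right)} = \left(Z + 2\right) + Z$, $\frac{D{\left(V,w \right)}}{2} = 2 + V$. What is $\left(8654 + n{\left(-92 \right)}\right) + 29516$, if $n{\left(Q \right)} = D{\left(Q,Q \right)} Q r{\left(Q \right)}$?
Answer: $-2975750$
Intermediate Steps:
$D{\left(V,w \right)} = 4 + 2 V$ ($D{\left(V,w \right)} = 2 \left(2 + V\right) = 4 + 2 V$)
$r{\left(Z \right)} = 2 + 2 Z$ ($r{\left(Z \right)} = \left(2 + Z\right) + Z = 2 + 2 Z$)
$n{\left(Q \right)} = Q \left(2 + 2 Q\right) \left(4 + 2 Q\right)$ ($n{\left(Q \right)} = \left(4 + 2 Q\right) Q \left(2 + 2 Q\right) = Q \left(4 + 2 Q\right) \left(2 + 2 Q\right) = Q \left(2 + 2 Q\right) \left(4 + 2 Q\right)$)
$\left(8654 + n{\left(-92 \right)}\right) + 29516 = \left(8654 + 4 \left(-92\right) \left(1 - 92\right) \left(2 - 92\right)\right) + 29516 = \left(8654 + 4 \left(-92\right) \left(-91\right) \left(-90\right)\right) + 29516 = \left(8654 - 3013920\right) + 29516 = -3005266 + 29516 = -2975750$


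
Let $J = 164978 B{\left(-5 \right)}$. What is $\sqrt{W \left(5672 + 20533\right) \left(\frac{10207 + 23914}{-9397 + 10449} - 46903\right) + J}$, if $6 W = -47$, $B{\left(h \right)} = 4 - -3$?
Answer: $\frac{\sqrt{10649140845847034}}{1052} \approx 98094.0$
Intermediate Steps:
$B{\left(h \right)} = 7$ ($B{\left(h \right)} = 4 + 3 = 7$)
$W = - \frac{47}{6}$ ($W = \frac{1}{6} \left(-47\right) = - \frac{47}{6} \approx -7.8333$)
$J = 1154846$ ($J = 164978 \cdot 7 = 1154846$)
$\sqrt{W \left(5672 + 20533\right) \left(\frac{10207 + 23914}{-9397 + 10449} - 46903\right) + J} = \sqrt{- \frac{47 \left(5672 + 20533\right) \left(\frac{10207 + 23914}{-9397 + 10449} - 46903\right)}{6} + 1154846} = \sqrt{- \frac{47 \cdot 26205 \left(\frac{34121}{1052} - 46903\right)}{6} + 1154846} = \sqrt{- \frac{47 \cdot 26205 \left(- \frac{49307835}{1052}\right)}{6} + 1154846} = \sqrt{\left(- \frac{47}{6}\right) \left(- \frac{1292111816175}{1052}\right) + 1154846} = \sqrt{\frac{20243085120075}{2104} + 1154846} = \sqrt{\frac{20245514916059}{2104}} = \frac{\sqrt{10649140845847034}}{1052}$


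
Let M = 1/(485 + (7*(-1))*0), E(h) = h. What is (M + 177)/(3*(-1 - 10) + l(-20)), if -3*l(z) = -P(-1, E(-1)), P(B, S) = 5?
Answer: -128769/22795 ≈ -5.6490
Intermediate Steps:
l(z) = 5/3 (l(z) = -(-1)*5/3 = -⅓*(-5) = 5/3)
M = 1/485 (M = 1/(485 - 7*0) = 1/(485 + 0) = 1/485 ≈ 0.0020619)
(M + 177)/(3*(-1 - 10) + l(-20)) = (1/485 + 177)/(3*(-1 - 10) + 5/3) = 85846/(485*(3*(-11) + 5/3)) = 85846/(485*(-33 + 5/3)) = 85846/(485*(-94/3)) = (85846/485)*(-3/94) = -128769/22795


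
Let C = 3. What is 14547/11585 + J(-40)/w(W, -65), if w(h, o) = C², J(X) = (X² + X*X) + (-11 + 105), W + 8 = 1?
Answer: 4254657/11585 ≈ 367.26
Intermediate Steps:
W = -7 (W = -8 + 1 = -7)
J(X) = 94 + 2*X² (J(X) = (X² + X²) + 94 = 2*X² + 94 = 94 + 2*X²)
w(h, o) = 9 (w(h, o) = 3² = 9)
14547/11585 + J(-40)/w(W, -65) = 14547/11585 + (94 + 2*(-40)²)/9 = 14547*(1/11585) + (94 + 2*1600)*(⅑) = 14547/11585 + (94 + 3200)*(⅑) = 14547/11585 + 3294*(⅑) = 14547/11585 + 366 = 4254657/11585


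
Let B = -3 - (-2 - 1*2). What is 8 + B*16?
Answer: 24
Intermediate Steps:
B = 1 (B = -3 - (-2 - 2) = -3 - 1*(-4) = -3 + 4 = 1)
8 + B*16 = 8 + 1*16 = 8 + 16 = 24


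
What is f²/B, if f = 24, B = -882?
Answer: -32/49 ≈ -0.65306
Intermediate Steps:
f²/B = 24²/(-882) = 576*(-1/882) = -32/49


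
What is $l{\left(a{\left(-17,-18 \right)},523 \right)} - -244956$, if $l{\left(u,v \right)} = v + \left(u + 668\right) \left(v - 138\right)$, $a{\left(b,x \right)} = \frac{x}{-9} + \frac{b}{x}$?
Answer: $\frac{9068267}{18} \approx 5.0379 \cdot 10^{5}$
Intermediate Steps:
$a{\left(b,x \right)} = - \frac{x}{9} + \frac{b}{x}$ ($a{\left(b,x \right)} = x \left(- \frac{1}{9}\right) + \frac{b}{x} = - \frac{x}{9} + \frac{b}{x}$)
$l{\left(u,v \right)} = v + \left(-138 + v\right) \left(668 + u\right)$ ($l{\left(u,v \right)} = v + \left(668 + u\right) \left(-138 + v\right) = v + \left(-138 + v\right) \left(668 + u\right)$)
$l{\left(a{\left(-17,-18 \right)},523 \right)} - -244956 = \left(-92184 - 138 \left(\left(- \frac{1}{9}\right) \left(-18\right) - \frac{17}{-18}\right) + 669 \cdot 523 + \left(\left(- \frac{1}{9}\right) \left(-18\right) - \frac{17}{-18}\right) 523\right) - -244956 = \left(-92184 - 138 \left(2 - - \frac{17}{18}\right) + 349887 + \left(2 - - \frac{17}{18}\right) 523\right) + 244956 = \left(-92184 - 138 \left(2 + \frac{17}{18}\right) + 349887 + \left(2 + \frac{17}{18}\right) 523\right) + 244956 = \left(-92184 - \frac{1219}{3} + 349887 + \frac{53}{18} \cdot 523\right) + 244956 = \left(-92184 - \frac{1219}{3} + 349887 + \frac{27719}{18}\right) + 244956 = \frac{4659059}{18} + 244956 = \frac{9068267}{18}$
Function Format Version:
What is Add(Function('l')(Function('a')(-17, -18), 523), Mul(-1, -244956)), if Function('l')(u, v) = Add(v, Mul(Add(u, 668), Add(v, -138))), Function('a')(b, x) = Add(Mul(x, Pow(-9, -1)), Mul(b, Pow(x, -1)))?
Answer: Rational(9068267, 18) ≈ 5.0379e+5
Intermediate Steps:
Function('a')(b, x) = Add(Mul(Rational(-1, 9), x), Mul(b, Pow(x, -1))) (Function('a')(b, x) = Add(Mul(x, Rational(-1, 9)), Mul(b, Pow(x, -1))) = Add(Mul(Rational(-1, 9), x), Mul(b, Pow(x, -1))))
Function('l')(u, v) = Add(v, Mul(Add(-138, v), Add(668, u))) (Function('l')(u, v) = Add(v, Mul(Add(668, u), Add(-138, v))) = Add(v, Mul(Add(-138, v), Add(668, u))))
Add(Function('l')(Function('a')(-17, -18), 523), Mul(-1, -244956)) = Add(Add(-92184, Mul(-138, Add(Mul(Rational(-1, 9), -18), Mul(-17, Pow(-18, -1)))), Mul(669, 523), Mul(Add(Mul(Rational(-1, 9), -18), Mul(-17, Pow(-18, -1))), 523)), Mul(-1, -244956)) = Add(Add(-92184, Mul(-138, Add(2, Mul(-17, Rational(-1, 18)))), 349887, Mul(Add(2, Mul(-17, Rational(-1, 18))), 523)), 244956) = Add(Add(-92184, Mul(-138, Add(2, Rational(17, 18))), 349887, Mul(Add(2, Rational(17, 18)), 523)), 244956) = Add(Add(-92184, Mul(-138, Rational(53, 18)), 349887, Mul(Rational(53, 18), 523)), 244956) = Add(Add(-92184, Rational(-1219, 3), 349887, Rational(27719, 18)), 244956) = Add(Rational(4659059, 18), 244956) = Rational(9068267, 18)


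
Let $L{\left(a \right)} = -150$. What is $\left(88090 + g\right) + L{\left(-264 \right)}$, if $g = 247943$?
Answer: $335883$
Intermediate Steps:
$\left(88090 + g\right) + L{\left(-264 \right)} = \left(88090 + 247943\right) - 150 = 336033 - 150 = 335883$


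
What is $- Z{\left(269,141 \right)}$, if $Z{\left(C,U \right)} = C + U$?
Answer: $-410$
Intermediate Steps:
$- Z{\left(269,141 \right)} = - (269 + 141) = \left(-1\right) 410 = -410$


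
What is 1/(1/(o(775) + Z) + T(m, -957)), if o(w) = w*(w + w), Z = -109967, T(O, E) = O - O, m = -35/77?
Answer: 1091283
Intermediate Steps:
m = -5/11 (m = -35*1/77 = -5/11 ≈ -0.45455)
T(O, E) = 0
o(w) = 2*w² (o(w) = w*(2*w) = 2*w²)
1/(1/(o(775) + Z) + T(m, -957)) = 1/(1/(2*775² - 109967) + 0) = 1/(1/(2*600625 - 109967) + 0) = 1/(1/(1201250 - 109967) + 0) = 1/(1/1091283 + 0) = 1/(1/1091283) = 1091283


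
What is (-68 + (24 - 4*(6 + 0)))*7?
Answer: -476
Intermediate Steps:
(-68 + (24 - 4*(6 + 0)))*7 = (-68 + (24 - 4*6))*7 = (-68 + (24 - 1*24))*7 = (-68 + (24 - 24))*7 = (-68 + 0)*7 = -68*7 = -476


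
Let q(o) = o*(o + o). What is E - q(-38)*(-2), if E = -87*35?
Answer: 2731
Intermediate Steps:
q(o) = 2*o² (q(o) = o*(2*o) = 2*o²)
E = -3045
E - q(-38)*(-2) = -3045 - 2*(-38)²*(-2) = -3045 - 2*1444*(-2) = -3045 - 2888*(-2) = -3045 - 1*(-5776) = -3045 + 5776 = 2731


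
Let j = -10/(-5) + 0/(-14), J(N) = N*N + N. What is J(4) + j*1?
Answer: 22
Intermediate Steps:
J(N) = N + N² (J(N) = N² + N = N + N²)
j = 2 (j = -10*(-⅕) + 0*(-1/14) = 2 + 0 = 2)
J(4) + j*1 = 4*(1 + 4) + 2*1 = 4*5 + 2 = 20 + 2 = 22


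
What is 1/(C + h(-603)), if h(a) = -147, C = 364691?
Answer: 1/364544 ≈ 2.7432e-6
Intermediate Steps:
1/(C + h(-603)) = 1/(364691 - 147) = 1/364544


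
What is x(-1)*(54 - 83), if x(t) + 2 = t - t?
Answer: 58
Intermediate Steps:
x(t) = -2 (x(t) = -2 + (t - t) = -2 + 0 = -2)
x(-1)*(54 - 83) = -2*(54 - 83) = -2*(-29) = 58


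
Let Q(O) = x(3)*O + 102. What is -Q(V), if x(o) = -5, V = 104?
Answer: 418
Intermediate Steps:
Q(O) = 102 - 5*O (Q(O) = -5*O + 102 = 102 - 5*O)
-Q(V) = -(102 - 5*104) = -(102 - 520) = -1*(-418) = 418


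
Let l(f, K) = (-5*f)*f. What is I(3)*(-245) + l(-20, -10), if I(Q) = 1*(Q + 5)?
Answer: -3960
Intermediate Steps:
l(f, K) = -5*f**2
I(Q) = 5 + Q (I(Q) = 1*(5 + Q) = 5 + Q)
I(3)*(-245) + l(-20, -10) = (5 + 3)*(-245) - 5*(-20)**2 = 8*(-245) - 5*400 = -1960 - 2000 = -3960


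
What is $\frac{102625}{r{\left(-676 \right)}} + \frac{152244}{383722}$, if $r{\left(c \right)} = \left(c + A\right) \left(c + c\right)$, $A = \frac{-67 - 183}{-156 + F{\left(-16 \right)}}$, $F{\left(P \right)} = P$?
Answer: $\frac{3831816029567}{7523912766396} \approx 0.50928$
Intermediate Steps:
$A = \frac{125}{86}$ ($A = \frac{-67 - 183}{-156 - 16} = - \frac{250}{-172} = \left(-250\right) \left(- \frac{1}{172}\right) = \frac{125}{86} \approx 1.4535$)
$r{\left(c \right)} = 2 c \left(\frac{125}{86} + c\right)$ ($r{\left(c \right)} = \left(c + \frac{125}{86}\right) \left(c + c\right) = \left(\frac{125}{86} + c\right) 2 c = 2 c \left(\frac{125}{86} + c\right)$)
$\frac{102625}{r{\left(-676 \right)}} + \frac{152244}{383722} = \frac{102625}{\frac{1}{43} \left(-676\right) \left(125 + 86 \left(-676\right)\right)} + \frac{152244}{383722} = \frac{102625}{\frac{1}{43} \left(-676\right) \left(125 - 58136\right)} + 152244 \cdot \frac{1}{383722} = \frac{102625}{\frac{1}{43} \left(-676\right) \left(-58011\right)} + \frac{76122}{191861} = \frac{102625}{\frac{39215436}{43}} + \frac{76122}{191861} = 102625 \cdot \frac{43}{39215436} + \frac{76122}{191861} = \frac{4412875}{39215436} + \frac{76122}{191861} = \frac{3831816029567}{7523912766396}$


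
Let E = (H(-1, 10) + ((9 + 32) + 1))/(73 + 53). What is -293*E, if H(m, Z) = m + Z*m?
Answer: -9083/126 ≈ -72.087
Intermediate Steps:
E = 31/126 (E = (-(1 + 10) + ((9 + 32) + 1))/(73 + 53) = (-1*11 + (41 + 1))/126 = (-11 + 42)*(1/126) = 31*(1/126) = 31/126 ≈ 0.24603)
-293*E = -293*31/126 = -9083/126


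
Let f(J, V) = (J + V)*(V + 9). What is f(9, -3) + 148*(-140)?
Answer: -20684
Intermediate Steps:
f(J, V) = (9 + V)*(J + V) (f(J, V) = (J + V)*(9 + V) = (9 + V)*(J + V))
f(9, -3) + 148*(-140) = ((-3)² + 9*9 + 9*(-3) + 9*(-3)) + 148*(-140) = (9 + 81 - 27 - 27) - 20720 = 36 - 20720 = -20684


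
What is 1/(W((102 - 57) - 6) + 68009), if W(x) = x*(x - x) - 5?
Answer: 1/68004 ≈ 1.4705e-5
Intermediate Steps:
W(x) = -5 (W(x) = x*0 - 5 = 0 - 5 = -5)
1/(W((102 - 57) - 6) + 68009) = 1/(-5 + 68009) = 1/68004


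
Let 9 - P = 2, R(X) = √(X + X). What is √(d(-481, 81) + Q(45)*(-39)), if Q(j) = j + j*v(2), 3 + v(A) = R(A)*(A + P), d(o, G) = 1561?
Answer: I*√26519 ≈ 162.85*I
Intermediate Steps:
R(X) = √2*√X (R(X) = √(2*X) = √2*√X)
P = 7 (P = 9 - 1*2 = 9 - 2 = 7)
v(A) = -3 + √2*√A*(7 + A) (v(A) = -3 + (√2*√A)*(A + 7) = -3 + (√2*√A)*(7 + A) = -3 + √2*√A*(7 + A))
Q(j) = 16*j (Q(j) = j + j*(-3 + √2*2^(3/2) + 7*√2*√2) = j + j*(-3 + √2*(2*√2) + 14) = j + j*(-3 + 4 + 14) = j + j*15 = j + 15*j = 16*j)
√(d(-481, 81) + Q(45)*(-39)) = √(1561 + (16*45)*(-39)) = √(1561 + 720*(-39)) = √(1561 - 28080) = √(-26519) = I*√26519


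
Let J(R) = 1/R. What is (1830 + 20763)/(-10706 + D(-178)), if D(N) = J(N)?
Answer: -1340518/635223 ≈ -2.1103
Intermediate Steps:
D(N) = 1/N
(1830 + 20763)/(-10706 + D(-178)) = (1830 + 20763)/(-10706 + 1/(-178)) = 22593/(-10706 - 1/178) = 22593/(-1905669/178) = 22593*(-178/1905669) = -1340518/635223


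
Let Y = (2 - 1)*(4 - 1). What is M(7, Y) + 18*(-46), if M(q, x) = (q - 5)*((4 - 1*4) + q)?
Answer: -814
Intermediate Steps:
Y = 3 (Y = 1*3 = 3)
M(q, x) = q*(-5 + q) (M(q, x) = (-5 + q)*((4 - 4) + q) = (-5 + q)*(0 + q) = (-5 + q)*q = q*(-5 + q))
M(7, Y) + 18*(-46) = 7*(-5 + 7) + 18*(-46) = 7*2 - 828 = 14 - 828 = -814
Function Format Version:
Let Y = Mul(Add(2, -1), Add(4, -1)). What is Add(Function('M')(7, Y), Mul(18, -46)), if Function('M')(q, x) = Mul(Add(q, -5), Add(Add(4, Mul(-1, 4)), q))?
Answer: -814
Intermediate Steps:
Y = 3 (Y = Mul(1, 3) = 3)
Function('M')(q, x) = Mul(q, Add(-5, q)) (Function('M')(q, x) = Mul(Add(-5, q), Add(Add(4, -4), q)) = Mul(Add(-5, q), Add(0, q)) = Mul(Add(-5, q), q) = Mul(q, Add(-5, q)))
Add(Function('M')(7, Y), Mul(18, -46)) = Add(Mul(7, Add(-5, 7)), Mul(18, -46)) = Add(Mul(7, 2), -828) = Add(14, -828) = -814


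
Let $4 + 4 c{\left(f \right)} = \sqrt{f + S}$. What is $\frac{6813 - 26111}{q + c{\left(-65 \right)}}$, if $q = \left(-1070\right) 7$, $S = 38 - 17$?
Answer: $\frac{52567752}{20405485} + \frac{38596 i \sqrt{11}}{224460335} \approx 2.5762 + 0.00057029 i$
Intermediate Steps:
$S = 21$ ($S = 38 - 17 = 21$)
$c{\left(f \right)} = -1 + \frac{\sqrt{21 + f}}{4}$ ($c{\left(f \right)} = -1 + \frac{\sqrt{f + 21}}{4} = -1 + \frac{\sqrt{21 + f}}{4}$)
$q = -7490$
$\frac{6813 - 26111}{q + c{\left(-65 \right)}} = \frac{6813 - 26111}{-7490 - \left(1 - \frac{\sqrt{21 - 65}}{4}\right)} = - \frac{19298}{-7490 - \left(1 - \frac{\sqrt{-44}}{4}\right)} = - \frac{19298}{-7490 - \left(1 - \frac{2 i \sqrt{11}}{4}\right)} = - \frac{19298}{-7490 - \left(1 - \frac{i \sqrt{11}}{2}\right)} = - \frac{19298}{-7491 + \frac{i \sqrt{11}}{2}}$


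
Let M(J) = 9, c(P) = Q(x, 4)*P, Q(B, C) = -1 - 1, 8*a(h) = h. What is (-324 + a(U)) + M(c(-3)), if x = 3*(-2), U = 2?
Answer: -1259/4 ≈ -314.75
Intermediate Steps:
x = -6
a(h) = h/8
Q(B, C) = -2
c(P) = -2*P
(-324 + a(U)) + M(c(-3)) = (-324 + (⅛)*2) + 9 = (-324 + ¼) + 9 = -1295/4 + 9 = -1259/4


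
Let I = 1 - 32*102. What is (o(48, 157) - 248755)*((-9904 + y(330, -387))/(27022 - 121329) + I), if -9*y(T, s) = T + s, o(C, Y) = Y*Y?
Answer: 68960518574060/94307 ≈ 7.3123e+8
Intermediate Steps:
o(C, Y) = Y²
y(T, s) = -T/9 - s/9 (y(T, s) = -(T + s)/9 = -T/9 - s/9)
I = -3263 (I = 1 - 3264 = -3263)
(o(48, 157) - 248755)*((-9904 + y(330, -387))/(27022 - 121329) + I) = (157² - 248755)*((-9904 + (-⅑*330 - ⅑*(-387)))/(27022 - 121329) - 3263) = (24649 - 248755)*((-9904 + (-110/3 + 43))/(-94307) - 3263) = -224106*((-9904 + 19/3)*(-1/94307) - 3263) = -224106*(-29693/3*(-1/94307) - 3263) = -224106*(29693/282921 - 3263) = -224106*(-923141530/282921) = 68960518574060/94307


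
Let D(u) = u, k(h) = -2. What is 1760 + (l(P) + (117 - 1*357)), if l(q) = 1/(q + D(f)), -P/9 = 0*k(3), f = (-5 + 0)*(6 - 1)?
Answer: 37999/25 ≈ 1520.0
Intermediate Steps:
f = -25 (f = -5*5 = -25)
P = 0 (P = -0*(-2) = -9*0 = 0)
l(q) = 1/(-25 + q) (l(q) = 1/(q - 25) = 1/(-25 + q))
1760 + (l(P) + (117 - 1*357)) = 1760 + (1/(-25 + 0) + (117 - 1*357)) = 1760 + (1/(-25) + (117 - 357)) = 1760 + (-1/25 - 240) = 1760 - 6001/25 = 37999/25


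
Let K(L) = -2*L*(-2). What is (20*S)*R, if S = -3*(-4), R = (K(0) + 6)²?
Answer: 8640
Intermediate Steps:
K(L) = 4*L
R = 36 (R = (4*0 + 6)² = (0 + 6)² = 6² = 36)
S = 12
(20*S)*R = (20*12)*36 = 240*36 = 8640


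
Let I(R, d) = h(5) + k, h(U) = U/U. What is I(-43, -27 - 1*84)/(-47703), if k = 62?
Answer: -21/15901 ≈ -0.0013207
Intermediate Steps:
h(U) = 1
I(R, d) = 63 (I(R, d) = 1 + 62 = 63)
I(-43, -27 - 1*84)/(-47703) = 63/(-47703) = 63*(-1/47703) = -21/15901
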